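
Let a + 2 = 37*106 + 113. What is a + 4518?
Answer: 8551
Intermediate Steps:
a = 4033 (a = -2 + (37*106 + 113) = -2 + (3922 + 113) = -2 + 4035 = 4033)
a + 4518 = 4033 + 4518 = 8551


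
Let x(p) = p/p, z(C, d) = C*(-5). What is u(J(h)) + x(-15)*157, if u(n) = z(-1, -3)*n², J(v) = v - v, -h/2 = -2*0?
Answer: 157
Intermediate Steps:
h = 0 (h = -(-4)*0 = -2*0 = 0)
z(C, d) = -5*C
J(v) = 0
x(p) = 1
u(n) = 5*n² (u(n) = (-5*(-1))*n² = 5*n²)
u(J(h)) + x(-15)*157 = 5*0² + 1*157 = 5*0 + 157 = 0 + 157 = 157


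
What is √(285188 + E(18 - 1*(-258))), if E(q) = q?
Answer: 2*√71366 ≈ 534.29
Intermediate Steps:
√(285188 + E(18 - 1*(-258))) = √(285188 + (18 - 1*(-258))) = √(285188 + (18 + 258)) = √(285188 + 276) = √285464 = 2*√71366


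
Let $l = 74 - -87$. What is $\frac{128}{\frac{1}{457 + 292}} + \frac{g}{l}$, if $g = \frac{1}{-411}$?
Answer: $\frac{6343946111}{66171} \approx 95872.0$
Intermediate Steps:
$l = 161$ ($l = 74 + 87 = 161$)
$g = - \frac{1}{411} \approx -0.0024331$
$\frac{128}{\frac{1}{457 + 292}} + \frac{g}{l} = \frac{128}{\frac{1}{457 + 292}} - \frac{1}{411 \cdot 161} = \frac{128}{\frac{1}{749}} - \frac{1}{66171} = 128 \frac{1}{\frac{1}{749}} - \frac{1}{66171} = 128 \cdot 749 - \frac{1}{66171} = 95872 - \frac{1}{66171} = \frac{6343946111}{66171}$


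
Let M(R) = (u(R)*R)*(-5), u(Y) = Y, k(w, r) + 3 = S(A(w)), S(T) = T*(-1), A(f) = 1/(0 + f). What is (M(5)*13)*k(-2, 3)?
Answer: 8125/2 ≈ 4062.5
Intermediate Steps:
A(f) = 1/f
S(T) = -T
k(w, r) = -3 - 1/w
M(R) = -5*R² (M(R) = (R*R)*(-5) = R²*(-5) = -5*R²)
(M(5)*13)*k(-2, 3) = (-5*5²*13)*(-3 - 1/(-2)) = (-5*25*13)*(-3 - 1*(-½)) = (-125*13)*(-3 + ½) = -1625*(-5/2) = 8125/2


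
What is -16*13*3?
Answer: -624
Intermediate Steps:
-16*13*3 = -208*3 = -624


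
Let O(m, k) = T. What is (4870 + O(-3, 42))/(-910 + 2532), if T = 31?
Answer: 4901/1622 ≈ 3.0216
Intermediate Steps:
O(m, k) = 31
(4870 + O(-3, 42))/(-910 + 2532) = (4870 + 31)/(-910 + 2532) = 4901/1622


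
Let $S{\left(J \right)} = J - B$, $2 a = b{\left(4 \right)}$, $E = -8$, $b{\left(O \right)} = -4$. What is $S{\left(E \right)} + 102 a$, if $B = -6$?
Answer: $-206$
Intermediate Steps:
$a = -2$ ($a = \frac{1}{2} \left(-4\right) = -2$)
$S{\left(J \right)} = 6 + J$ ($S{\left(J \right)} = J - -6 = J + 6 = 6 + J$)
$S{\left(E \right)} + 102 a = \left(6 - 8\right) + 102 \left(-2\right) = -2 - 204 = -206$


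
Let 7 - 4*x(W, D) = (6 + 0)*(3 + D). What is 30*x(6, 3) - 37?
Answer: -509/2 ≈ -254.50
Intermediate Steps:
x(W, D) = -11/4 - 3*D/2 (x(W, D) = 7/4 - (6 + 0)*(3 + D)/4 = 7/4 - 3*(3 + D)/2 = 7/4 - (18 + 6*D)/4 = 7/4 + (-9/2 - 3*D/2) = -11/4 - 3*D/2)
30*x(6, 3) - 37 = 30*(-11/4 - 3/2*3) - 37 = 30*(-11/4 - 9/2) - 37 = 30*(-29/4) - 37 = -435/2 - 37 = -509/2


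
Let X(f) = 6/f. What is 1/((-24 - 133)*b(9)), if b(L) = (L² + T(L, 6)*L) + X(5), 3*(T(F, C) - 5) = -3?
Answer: -5/92787 ≈ -5.3887e-5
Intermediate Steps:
T(F, C) = 4 (T(F, C) = 5 + (⅓)*(-3) = 5 - 1 = 4)
b(L) = 6/5 + L² + 4*L (b(L) = (L² + 4*L) + 6/5 = 6/5 + L² + 4*L)
1/((-24 - 133)*b(9)) = 1/((-24 - 133)*(6/5 + 9² + 4*9)) = 1/(-157*(6/5 + 81 + 36)) = 1/(-157*591/5) = 1/(-92787/5) = -5/92787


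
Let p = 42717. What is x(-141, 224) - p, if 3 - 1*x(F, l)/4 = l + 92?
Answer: -43969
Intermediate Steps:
x(F, l) = -356 - 4*l (x(F, l) = 12 - 4*(l + 92) = 12 - 4*(92 + l) = 12 + (-368 - 4*l) = -356 - 4*l)
x(-141, 224) - p = (-356 - 4*224) - 1*42717 = (-356 - 896) - 42717 = -1252 - 42717 = -43969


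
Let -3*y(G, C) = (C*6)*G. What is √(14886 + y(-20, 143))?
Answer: √20606 ≈ 143.55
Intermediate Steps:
y(G, C) = -2*C*G (y(G, C) = -C*6*G/3 = -6*C*G/3 = -2*C*G)
√(14886 + y(-20, 143)) = √(14886 - 2*143*(-20)) = √(14886 + 5720) = √20606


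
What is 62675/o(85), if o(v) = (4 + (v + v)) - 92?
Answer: 62675/82 ≈ 764.33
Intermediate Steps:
o(v) = -88 + 2*v (o(v) = (4 + 2*v) - 92 = -88 + 2*v)
62675/o(85) = 62675/(-88 + 2*85) = 62675/(-88 + 170) = 62675/82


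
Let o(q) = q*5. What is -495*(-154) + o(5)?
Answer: 76255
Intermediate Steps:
o(q) = 5*q
-495*(-154) + o(5) = -495*(-154) + 5*5 = 76230 + 25 = 76255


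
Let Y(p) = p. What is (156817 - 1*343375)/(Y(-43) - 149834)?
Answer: 62186/49959 ≈ 1.2447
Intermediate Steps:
(156817 - 1*343375)/(Y(-43) - 149834) = (156817 - 1*343375)/(-43 - 149834) = (156817 - 343375)/(-149877) = -186558*(-1/149877) = 62186/49959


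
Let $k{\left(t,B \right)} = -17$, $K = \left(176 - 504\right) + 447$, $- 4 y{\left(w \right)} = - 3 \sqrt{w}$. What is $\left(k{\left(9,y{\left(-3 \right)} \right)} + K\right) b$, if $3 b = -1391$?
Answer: $-47294$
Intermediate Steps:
$y{\left(w \right)} = \frac{3 \sqrt{w}}{4}$ ($y{\left(w \right)} = - \frac{\left(-3\right) \sqrt{w}}{4} = \frac{3 \sqrt{w}}{4}$)
$b = - \frac{1391}{3}$ ($b = \frac{1}{3} \left(-1391\right) = - \frac{1391}{3} \approx -463.67$)
$K = 119$ ($K = -328 + 447 = 119$)
$\left(k{\left(9,y{\left(-3 \right)} \right)} + K\right) b = \left(-17 + 119\right) \left(- \frac{1391}{3}\right) = 102 \left(- \frac{1391}{3}\right) = -47294$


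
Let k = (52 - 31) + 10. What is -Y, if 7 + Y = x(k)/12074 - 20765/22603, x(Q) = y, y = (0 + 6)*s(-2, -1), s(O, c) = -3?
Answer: 1080741909/136454311 ≈ 7.9202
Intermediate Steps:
k = 31 (k = 21 + 10 = 31)
y = -18 (y = (0 + 6)*(-3) = 6*(-3) = -18)
x(Q) = -18
Y = -1080741909/136454311 (Y = -7 + (-18/12074 - 20765/22603) = -7 + (-18*1/12074 - 20765*1/22603) = -7 + (-9/6037 - 20765/22603) = -7 - 125561732/136454311 = -1080741909/136454311 ≈ -7.9202)
-Y = -1*(-1080741909/136454311) = 1080741909/136454311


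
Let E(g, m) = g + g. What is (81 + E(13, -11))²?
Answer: 11449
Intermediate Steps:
E(g, m) = 2*g
(81 + E(13, -11))² = (81 + 2*13)² = (81 + 26)² = 107² = 11449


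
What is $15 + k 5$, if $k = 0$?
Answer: $15$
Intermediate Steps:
$15 + k 5 = 15 + 0 \cdot 5 = 15 + 0 = 15$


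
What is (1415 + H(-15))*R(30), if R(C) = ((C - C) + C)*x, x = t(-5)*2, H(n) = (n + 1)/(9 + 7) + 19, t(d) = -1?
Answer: -171975/2 ≈ -85988.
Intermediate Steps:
H(n) = 305/16 + n/16 (H(n) = (1 + n)/16 + 19 = (1 + n)*(1/16) + 19 = (1/16 + n/16) + 19 = 305/16 + n/16)
x = -2 (x = -1*2 = -2)
R(C) = -2*C (R(C) = ((C - C) + C)*(-2) = (0 + C)*(-2) = C*(-2) = -2*C)
(1415 + H(-15))*R(30) = (1415 + (305/16 + (1/16)*(-15)))*(-2*30) = (1415 + (305/16 - 15/16))*(-60) = (1415 + 145/8)*(-60) = (11465/8)*(-60) = -171975/2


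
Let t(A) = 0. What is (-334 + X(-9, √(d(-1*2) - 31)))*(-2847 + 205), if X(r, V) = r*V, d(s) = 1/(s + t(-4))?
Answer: 882428 + 35667*I*√14 ≈ 8.8243e+5 + 1.3345e+5*I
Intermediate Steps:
d(s) = 1/s (d(s) = 1/(s + 0) = 1/s)
X(r, V) = V*r
(-334 + X(-9, √(d(-1*2) - 31)))*(-2847 + 205) = (-334 + √(1/(-1*2) - 31)*(-9))*(-2847 + 205) = (-334 + √(1/(-2) - 31)*(-9))*(-2642) = (-334 + √(-½ - 31)*(-9))*(-2642) = (-334 + √(-63/2)*(-9))*(-2642) = (-334 + (3*I*√14/2)*(-9))*(-2642) = (-334 - 27*I*√14/2)*(-2642) = 882428 + 35667*I*√14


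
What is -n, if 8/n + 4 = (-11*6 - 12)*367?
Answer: 4/14315 ≈ 0.00027943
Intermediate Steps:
n = -4/14315 (n = 8/(-4 + (-11*6 - 12)*367) = 8/(-4 + (-66 - 12)*367) = 8/(-4 - 78*367) = 8/(-4 - 28626) = 8/(-28630) = 8*(-1/28630) = -4/14315 ≈ -0.00027943)
-n = -1*(-4/14315) = 4/14315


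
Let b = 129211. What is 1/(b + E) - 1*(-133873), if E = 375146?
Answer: 67519784662/504357 ≈ 1.3387e+5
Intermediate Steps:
1/(b + E) - 1*(-133873) = 1/(129211 + 375146) - 1*(-133873) = 1/504357 + 133873 = 67519784662/504357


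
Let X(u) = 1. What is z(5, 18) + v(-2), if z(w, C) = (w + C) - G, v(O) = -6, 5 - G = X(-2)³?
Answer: 13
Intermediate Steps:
G = 4 (G = 5 - 1*1³ = 5 - 1*1 = 5 - 1 = 4)
z(w, C) = -4 + C + w (z(w, C) = (w + C) - 1*4 = (C + w) - 4 = -4 + C + w)
z(5, 18) + v(-2) = (-4 + 18 + 5) - 6 = 19 - 6 = 13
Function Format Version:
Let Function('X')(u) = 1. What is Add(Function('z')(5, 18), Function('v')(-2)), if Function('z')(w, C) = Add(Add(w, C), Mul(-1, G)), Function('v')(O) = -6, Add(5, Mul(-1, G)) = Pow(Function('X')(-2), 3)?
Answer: 13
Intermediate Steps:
G = 4 (G = Add(5, Mul(-1, Pow(1, 3))) = Add(5, Mul(-1, 1)) = Add(5, -1) = 4)
Function('z')(w, C) = Add(-4, C, w) (Function('z')(w, C) = Add(Add(w, C), Mul(-1, 4)) = Add(Add(C, w), -4) = Add(-4, C, w))
Add(Function('z')(5, 18), Function('v')(-2)) = Add(Add(-4, 18, 5), -6) = Add(19, -6) = 13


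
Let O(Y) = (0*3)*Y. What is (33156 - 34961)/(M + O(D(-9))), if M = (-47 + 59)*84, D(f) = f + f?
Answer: -1805/1008 ≈ -1.7907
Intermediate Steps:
D(f) = 2*f
O(Y) = 0 (O(Y) = 0*Y = 0)
M = 1008 (M = 12*84 = 1008)
(33156 - 34961)/(M + O(D(-9))) = (33156 - 34961)/(1008 + 0) = -1805/1008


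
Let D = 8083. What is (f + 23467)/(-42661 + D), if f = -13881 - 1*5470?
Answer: -686/5763 ≈ -0.11904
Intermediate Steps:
f = -19351 (f = -13881 - 5470 = -19351)
(f + 23467)/(-42661 + D) = (-19351 + 23467)/(-42661 + 8083) = 4116/(-34578) = 4116*(-1/34578) = -686/5763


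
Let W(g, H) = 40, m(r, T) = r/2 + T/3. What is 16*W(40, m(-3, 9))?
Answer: 640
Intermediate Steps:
m(r, T) = r/2 + T/3 (m(r, T) = r*(1/2) + T*(1/3) = r/2 + T/3)
16*W(40, m(-3, 9)) = 16*40 = 640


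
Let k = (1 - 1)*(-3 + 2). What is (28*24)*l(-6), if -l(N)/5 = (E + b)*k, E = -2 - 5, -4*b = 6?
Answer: 0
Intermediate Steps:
b = -3/2 (b = -1/4*6 = -3/2 ≈ -1.5000)
E = -7
k = 0 (k = 0*(-1) = 0)
l(N) = 0 (l(N) = -5*(-7 - 3/2)*0 = -(-85)*0/2 = -5*0 = 0)
(28*24)*l(-6) = (28*24)*0 = 672*0 = 0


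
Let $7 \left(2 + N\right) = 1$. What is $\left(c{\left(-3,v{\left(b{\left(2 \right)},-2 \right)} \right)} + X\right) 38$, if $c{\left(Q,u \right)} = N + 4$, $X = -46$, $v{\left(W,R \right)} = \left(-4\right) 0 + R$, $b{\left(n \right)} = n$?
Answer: $- \frac{11666}{7} \approx -1666.6$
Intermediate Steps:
$N = - \frac{13}{7}$ ($N = -2 + \frac{1}{7} \cdot 1 = -2 + \frac{1}{7} = - \frac{13}{7} \approx -1.8571$)
$v{\left(W,R \right)} = R$ ($v{\left(W,R \right)} = 0 + R = R$)
$c{\left(Q,u \right)} = \frac{15}{7}$ ($c{\left(Q,u \right)} = - \frac{13}{7} + 4 = \frac{15}{7}$)
$\left(c{\left(-3,v{\left(b{\left(2 \right)},-2 \right)} \right)} + X\right) 38 = \left(\frac{15}{7} - 46\right) 38 = \left(- \frac{307}{7}\right) 38 = - \frac{11666}{7}$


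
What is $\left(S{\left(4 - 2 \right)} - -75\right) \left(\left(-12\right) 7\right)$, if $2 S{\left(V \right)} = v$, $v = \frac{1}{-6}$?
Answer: $-6293$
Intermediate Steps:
$v = - \frac{1}{6} \approx -0.16667$
$S{\left(V \right)} = - \frac{1}{12}$ ($S{\left(V \right)} = \frac{1}{2} \left(- \frac{1}{6}\right) = - \frac{1}{12}$)
$\left(S{\left(4 - 2 \right)} - -75\right) \left(\left(-12\right) 7\right) = \left(- \frac{1}{12} - -75\right) \left(\left(-12\right) 7\right) = \left(- \frac{1}{12} + 75\right) \left(-84\right) = \frac{899}{12} \left(-84\right) = -6293$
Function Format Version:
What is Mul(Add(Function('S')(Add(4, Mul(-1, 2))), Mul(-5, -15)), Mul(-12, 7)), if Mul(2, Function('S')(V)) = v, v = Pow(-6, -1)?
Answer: -6293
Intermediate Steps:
v = Rational(-1, 6) ≈ -0.16667
Function('S')(V) = Rational(-1, 12) (Function('S')(V) = Mul(Rational(1, 2), Rational(-1, 6)) = Rational(-1, 12))
Mul(Add(Function('S')(Add(4, Mul(-1, 2))), Mul(-5, -15)), Mul(-12, 7)) = Mul(Add(Rational(-1, 12), Mul(-5, -15)), Mul(-12, 7)) = Mul(Add(Rational(-1, 12), 75), -84) = Mul(Rational(899, 12), -84) = -6293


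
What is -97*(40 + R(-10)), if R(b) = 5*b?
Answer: 970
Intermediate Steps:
-97*(40 + R(-10)) = -97*(40 + 5*(-10)) = -97*(40 - 50) = -97*(-10) = 970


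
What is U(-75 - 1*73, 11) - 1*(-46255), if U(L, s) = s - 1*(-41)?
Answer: 46307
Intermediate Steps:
U(L, s) = 41 + s (U(L, s) = s + 41 = 41 + s)
U(-75 - 1*73, 11) - 1*(-46255) = (41 + 11) - 1*(-46255) = 52 + 46255 = 46307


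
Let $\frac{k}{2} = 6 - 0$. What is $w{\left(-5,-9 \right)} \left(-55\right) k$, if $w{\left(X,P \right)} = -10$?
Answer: $6600$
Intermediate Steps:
$k = 12$ ($k = 2 \left(6 - 0\right) = 2 \left(6 + 0\right) = 2 \cdot 6 = 12$)
$w{\left(-5,-9 \right)} \left(-55\right) k = \left(-10\right) \left(-55\right) 12 = 550 \cdot 12 = 6600$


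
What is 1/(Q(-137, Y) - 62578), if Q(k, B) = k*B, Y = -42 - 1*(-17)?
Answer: -1/59153 ≈ -1.6905e-5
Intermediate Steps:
Y = -25 (Y = -42 + 17 = -25)
Q(k, B) = B*k
1/(Q(-137, Y) - 62578) = 1/(-25*(-137) - 62578) = 1/(3425 - 62578) = 1/(-59153) = -1/59153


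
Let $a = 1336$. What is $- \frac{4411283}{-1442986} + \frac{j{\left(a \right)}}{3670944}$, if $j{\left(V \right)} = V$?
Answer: $\frac{1012218793153}{331070049924} \approx 3.0574$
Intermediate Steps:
$- \frac{4411283}{-1442986} + \frac{j{\left(a \right)}}{3670944} = - \frac{4411283}{-1442986} + \frac{1336}{3670944} = \left(-4411283\right) \left(- \frac{1}{1442986}\right) + 1336 \cdot \frac{1}{3670944} = \frac{4411283}{1442986} + \frac{167}{458868} = \frac{1012218793153}{331070049924}$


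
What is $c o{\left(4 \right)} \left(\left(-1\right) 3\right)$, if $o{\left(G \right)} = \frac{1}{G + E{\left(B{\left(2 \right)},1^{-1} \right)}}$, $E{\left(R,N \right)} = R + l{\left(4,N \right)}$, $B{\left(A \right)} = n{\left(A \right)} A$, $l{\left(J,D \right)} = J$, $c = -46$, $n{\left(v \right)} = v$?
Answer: $\frac{23}{2} \approx 11.5$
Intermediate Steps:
$B{\left(A \right)} = A^{2}$ ($B{\left(A \right)} = A A = A^{2}$)
$E{\left(R,N \right)} = 4 + R$ ($E{\left(R,N \right)} = R + 4 = 4 + R$)
$o{\left(G \right)} = \frac{1}{8 + G}$ ($o{\left(G \right)} = \frac{1}{G + \left(4 + 2^{2}\right)} = \frac{1}{G + \left(4 + 4\right)} = \frac{1}{G + 8} = \frac{1}{8 + G}$)
$c o{\left(4 \right)} \left(\left(-1\right) 3\right) = - \frac{46}{8 + 4} \left(\left(-1\right) 3\right) = - \frac{46}{12} \left(-3\right) = \left(-46\right) \frac{1}{12} \left(-3\right) = \left(- \frac{23}{6}\right) \left(-3\right) = \frac{23}{2}$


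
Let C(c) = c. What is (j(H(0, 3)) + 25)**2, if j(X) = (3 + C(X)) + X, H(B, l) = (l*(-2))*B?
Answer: 784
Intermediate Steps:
H(B, l) = -2*B*l (H(B, l) = (-2*l)*B = -2*B*l)
j(X) = 3 + 2*X (j(X) = (3 + X) + X = 3 + 2*X)
(j(H(0, 3)) + 25)**2 = ((3 + 2*(-2*0*3)) + 25)**2 = ((3 + 2*0) + 25)**2 = ((3 + 0) + 25)**2 = (3 + 25)**2 = 28**2 = 784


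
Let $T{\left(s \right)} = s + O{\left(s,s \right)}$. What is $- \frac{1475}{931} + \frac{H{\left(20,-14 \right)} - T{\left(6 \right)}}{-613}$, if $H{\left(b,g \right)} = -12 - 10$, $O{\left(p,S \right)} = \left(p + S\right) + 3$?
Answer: $- \frac{864142}{570703} \approx -1.5142$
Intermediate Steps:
$O{\left(p,S \right)} = 3 + S + p$ ($O{\left(p,S \right)} = \left(S + p\right) + 3 = 3 + S + p$)
$H{\left(b,g \right)} = -22$
$T{\left(s \right)} = 3 + 3 s$ ($T{\left(s \right)} = s + \left(3 + s + s\right) = s + \left(3 + 2 s\right) = 3 + 3 s$)
$- \frac{1475}{931} + \frac{H{\left(20,-14 \right)} - T{\left(6 \right)}}{-613} = - \frac{1475}{931} + \frac{-22 - \left(3 + 3 \cdot 6\right)}{-613} = \left(-1475\right) \frac{1}{931} + \left(-22 - \left(3 + 18\right)\right) \left(- \frac{1}{613}\right) = - \frac{1475}{931} + \left(-22 - 21\right) \left(- \frac{1}{613}\right) = - \frac{1475}{931} - - \frac{43}{613} = - \frac{1475}{931} + \frac{43}{613} = - \frac{864142}{570703}$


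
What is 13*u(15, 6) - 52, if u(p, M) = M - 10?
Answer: -104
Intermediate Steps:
u(p, M) = -10 + M
13*u(15, 6) - 52 = 13*(-10 + 6) - 52 = 13*(-4) - 52 = -52 - 52 = -104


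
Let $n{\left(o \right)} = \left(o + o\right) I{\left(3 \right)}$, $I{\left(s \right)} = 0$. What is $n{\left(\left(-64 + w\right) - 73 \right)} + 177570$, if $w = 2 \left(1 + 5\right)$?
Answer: $177570$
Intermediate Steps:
$w = 12$ ($w = 2 \cdot 6 = 12$)
$n{\left(o \right)} = 0$ ($n{\left(o \right)} = \left(o + o\right) 0 = 2 o 0 = 0$)
$n{\left(\left(-64 + w\right) - 73 \right)} + 177570 = 0 + 177570 = 177570$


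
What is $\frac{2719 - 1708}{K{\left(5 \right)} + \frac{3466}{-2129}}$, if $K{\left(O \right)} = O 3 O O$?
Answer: $\frac{2152419}{794909} \approx 2.7078$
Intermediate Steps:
$K{\left(O \right)} = 3 O^{3}$ ($K{\left(O \right)} = O 3 O^{2} = 3 O^{3}$)
$\frac{2719 - 1708}{K{\left(5 \right)} + \frac{3466}{-2129}} = \frac{2719 - 1708}{3 \cdot 5^{3} + \frac{3466}{-2129}} = \frac{1011}{3 \cdot 125 + 3466 \left(- \frac{1}{2129}\right)} = \frac{1011}{375 - \frac{3466}{2129}} = \frac{1011}{\frac{794909}{2129}} = 1011 \cdot \frac{2129}{794909} = \frac{2152419}{794909}$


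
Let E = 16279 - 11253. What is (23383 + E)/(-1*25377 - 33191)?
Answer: -28409/58568 ≈ -0.48506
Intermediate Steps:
E = 5026
(23383 + E)/(-1*25377 - 33191) = (23383 + 5026)/(-1*25377 - 33191) = 28409/(-25377 - 33191) = 28409/(-58568) = 28409*(-1/58568) = -28409/58568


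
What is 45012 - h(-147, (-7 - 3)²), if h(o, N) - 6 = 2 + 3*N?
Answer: 44704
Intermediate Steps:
h(o, N) = 8 + 3*N (h(o, N) = 6 + (2 + 3*N) = 8 + 3*N)
45012 - h(-147, (-7 - 3)²) = 45012 - (8 + 3*(-7 - 3)²) = 45012 - (8 + 3*(-10)²) = 45012 - (8 + 3*100) = 45012 - (8 + 300) = 45012 - 1*308 = 45012 - 308 = 44704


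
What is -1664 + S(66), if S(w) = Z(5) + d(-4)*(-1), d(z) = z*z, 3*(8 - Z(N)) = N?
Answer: -5021/3 ≈ -1673.7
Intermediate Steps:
Z(N) = 8 - N/3
d(z) = z²
S(w) = -29/3 (S(w) = (8 - ⅓*5) + (-4)²*(-1) = (8 - 5/3) + 16*(-1) = 19/3 - 16 = -29/3)
-1664 + S(66) = -1664 - 29/3 = -5021/3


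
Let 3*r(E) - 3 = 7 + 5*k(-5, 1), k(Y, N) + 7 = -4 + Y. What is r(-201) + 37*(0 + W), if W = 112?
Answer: 12362/3 ≈ 4120.7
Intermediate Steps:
k(Y, N) = -11 + Y (k(Y, N) = -7 + (-4 + Y) = -11 + Y)
r(E) = -70/3 (r(E) = 1 + (7 + 5*(-11 - 5))/3 = 1 + (7 + 5*(-16))/3 = 1 + (7 - 80)/3 = 1 + (1/3)*(-73) = 1 - 73/3 = -70/3)
r(-201) + 37*(0 + W) = -70/3 + 37*(0 + 112) = -70/3 + 37*112 = -70/3 + 4144 = 12362/3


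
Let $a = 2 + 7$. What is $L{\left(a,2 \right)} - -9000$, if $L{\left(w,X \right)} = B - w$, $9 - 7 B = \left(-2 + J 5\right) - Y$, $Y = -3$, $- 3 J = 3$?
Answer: $\frac{62950}{7} \approx 8992.9$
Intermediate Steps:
$J = -1$ ($J = \left(- \frac{1}{3}\right) 3 = -1$)
$a = 9$
$B = \frac{13}{7}$ ($B = \frac{9}{7} - \frac{\left(-2 - 5\right) - -3}{7} = \frac{9}{7} - \frac{\left(-2 - 5\right) + 3}{7} = \frac{9}{7} - \frac{-7 + 3}{7} = \frac{9}{7} - - \frac{4}{7} = \frac{9}{7} + \frac{4}{7} = \frac{13}{7} \approx 1.8571$)
$L{\left(w,X \right)} = \frac{13}{7} - w$
$L{\left(a,2 \right)} - -9000 = \left(\frac{13}{7} - 9\right) - -9000 = \left(\frac{13}{7} - 9\right) + 9000 = - \frac{50}{7} + 9000 = \frac{62950}{7}$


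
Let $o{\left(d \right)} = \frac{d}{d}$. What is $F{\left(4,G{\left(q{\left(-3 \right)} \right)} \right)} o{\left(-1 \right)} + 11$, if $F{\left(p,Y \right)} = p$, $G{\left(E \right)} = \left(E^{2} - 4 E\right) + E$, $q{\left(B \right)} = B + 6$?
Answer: $15$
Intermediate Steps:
$q{\left(B \right)} = 6 + B$
$G{\left(E \right)} = E^{2} - 3 E$
$o{\left(d \right)} = 1$
$F{\left(4,G{\left(q{\left(-3 \right)} \right)} \right)} o{\left(-1 \right)} + 11 = 4 \cdot 1 + 11 = 4 + 11 = 15$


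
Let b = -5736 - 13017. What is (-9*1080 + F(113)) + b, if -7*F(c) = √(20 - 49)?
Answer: -28473 - I*√29/7 ≈ -28473.0 - 0.76931*I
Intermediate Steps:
F(c) = -I*√29/7 (F(c) = -√(20 - 49)/7 = -I*√29/7)
b = -18753
(-9*1080 + F(113)) + b = (-9*1080 - I*√29/7) - 18753 = (-9720 - I*√29/7) - 18753 = -28473 - I*√29/7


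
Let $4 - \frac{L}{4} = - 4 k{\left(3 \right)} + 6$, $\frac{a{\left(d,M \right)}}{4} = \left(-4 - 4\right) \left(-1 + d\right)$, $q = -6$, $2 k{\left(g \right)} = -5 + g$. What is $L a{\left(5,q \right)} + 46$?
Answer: $3118$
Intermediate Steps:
$k{\left(g \right)} = - \frac{5}{2} + \frac{g}{2}$ ($k{\left(g \right)} = \frac{-5 + g}{2} = - \frac{5}{2} + \frac{g}{2}$)
$a{\left(d,M \right)} = 32 - 32 d$ ($a{\left(d,M \right)} = 4 \left(-4 - 4\right) \left(-1 + d\right) = 4 \left(- 8 \left(-1 + d\right)\right) = 4 \left(8 - 8 d\right) = 32 - 32 d$)
$L = -24$ ($L = 16 - 4 \left(- 4 \left(- \frac{5}{2} + \frac{1}{2} \cdot 3\right) + 6\right) = 16 - 4 \left(- 4 \left(- \frac{5}{2} + \frac{3}{2}\right) + 6\right) = 16 - 4 \left(\left(-4\right) \left(-1\right) + 6\right) = 16 - 4 \left(4 + 6\right) = 16 - 40 = -24$)
$L a{\left(5,q \right)} + 46 = - 24 \left(32 - 160\right) + 46 = \left(-24\right) \left(-128\right) + 46 = 3072 + 46 = 3118$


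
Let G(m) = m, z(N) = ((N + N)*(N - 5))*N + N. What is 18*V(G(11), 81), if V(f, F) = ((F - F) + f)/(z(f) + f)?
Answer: 9/67 ≈ 0.13433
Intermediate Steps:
z(N) = N + 2*N**2*(-5 + N) (z(N) = ((2*N)*(-5 + N))*N + N = (2*N*(-5 + N))*N + N = 2*N**2*(-5 + N) + N = N + 2*N**2*(-5 + N))
V(f, F) = f/(f + f*(1 - 10*f + 2*f**2)) (V(f, F) = ((F - F) + f)/(f*(1 - 10*f + 2*f**2) + f) = (0 + f)/(f + f*(1 - 10*f + 2*f**2)) = f/(f + f*(1 - 10*f + 2*f**2)))
18*V(G(11), 81) = 18*(1/(2*(1 + 11**2 - 5*11))) = 18*(1/(2*(1 + 121 - 55))) = 18*((1/2)/67) = 18*((1/2)*(1/67)) = 18*(1/134) = 9/67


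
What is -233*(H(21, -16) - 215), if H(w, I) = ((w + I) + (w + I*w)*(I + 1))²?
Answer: -5212835605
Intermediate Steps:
H(w, I) = (I + w + (1 + I)*(w + I*w))² (H(w, I) = ((I + w) + (w + I*w)*(1 + I))² = ((I + w) + (1 + I)*(w + I*w))² = (I + w + (1 + I)*(w + I*w))²)
-233*(H(21, -16) - 215) = -233*((-16 + 2*21 + 21*(-16)² + 2*(-16)*21)² - 215) = -233*((-16 + 42 + 21*256 - 672)² - 215) = -233*((-16 + 42 + 5376 - 672)² - 215) = -233*(4730² - 215) = -233*(22372900 - 215) = -233*22372685 = -5212835605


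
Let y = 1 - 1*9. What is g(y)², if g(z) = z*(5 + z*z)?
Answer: 304704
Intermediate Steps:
y = -8 (y = 1 - 9 = -8)
g(z) = z*(5 + z²)
g(y)² = (-8*(5 + (-8)²))² = (-8*(5 + 64))² = (-8*69)² = (-552)² = 304704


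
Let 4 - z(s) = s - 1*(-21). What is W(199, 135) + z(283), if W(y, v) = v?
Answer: -165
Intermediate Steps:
z(s) = -17 - s (z(s) = 4 - (s - 1*(-21)) = 4 - (s + 21) = 4 - (21 + s) = 4 + (-21 - s) = -17 - s)
W(199, 135) + z(283) = 135 + (-17 - 1*283) = 135 + (-17 - 283) = 135 - 300 = -165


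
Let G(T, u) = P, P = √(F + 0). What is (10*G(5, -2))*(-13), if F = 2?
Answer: -130*√2 ≈ -183.85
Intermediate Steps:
P = √2 (P = √(2 + 0) = √2 ≈ 1.4142)
G(T, u) = √2
(10*G(5, -2))*(-13) = (10*√2)*(-13) = -130*√2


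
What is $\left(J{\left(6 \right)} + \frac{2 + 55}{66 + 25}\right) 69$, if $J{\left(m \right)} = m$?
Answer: $\frac{41607}{91} \approx 457.22$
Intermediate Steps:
$\left(J{\left(6 \right)} + \frac{2 + 55}{66 + 25}\right) 69 = \left(6 + \frac{2 + 55}{66 + 25}\right) 69 = \left(6 + \frac{57}{91}\right) 69 = \frac{603}{91} \cdot 69 = \frac{41607}{91}$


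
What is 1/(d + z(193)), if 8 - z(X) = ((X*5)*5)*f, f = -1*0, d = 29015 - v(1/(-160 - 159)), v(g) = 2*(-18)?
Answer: 1/29059 ≈ 3.4413e-5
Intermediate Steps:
v(g) = -36
d = 29051 (d = 29015 - 1*(-36) = 29015 + 36 = 29051)
f = 0
z(X) = 8 (z(X) = 8 - (X*5)*5*0 = 8 - (5*X)*5*0 = 8 - 25*X*0 = 8 - 1*0 = 8 + 0 = 8)
1/(d + z(193)) = 1/(29051 + 8) = 1/29059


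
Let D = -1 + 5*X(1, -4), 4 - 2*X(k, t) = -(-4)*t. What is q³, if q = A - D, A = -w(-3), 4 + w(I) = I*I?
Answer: -157464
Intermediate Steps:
X(k, t) = 2 - 2*t (X(k, t) = 2 - (-1)*(-4*t)/2 = 2 - 2*t)
w(I) = -4 + I² (w(I) = -4 + I*I = -4 + I²)
D = 49 (D = -1 + 5*(2 - 2*(-4)) = -1 + 5*(2 + 8) = -1 + 5*10 = -1 + 50 = 49)
A = -5 (A = -(-4 + (-3)²) = -(-4 + 9) = -1*5 = -5)
q = -54 (q = -5 - 1*49 = -5 - 49 = -54)
q³ = (-54)³ = -157464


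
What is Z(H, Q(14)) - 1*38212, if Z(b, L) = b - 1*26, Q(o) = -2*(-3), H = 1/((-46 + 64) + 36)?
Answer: -2064851/54 ≈ -38238.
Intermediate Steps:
H = 1/54 (H = 1/(18 + 36) = 1/54 ≈ 0.018519)
Q(o) = 6
Z(b, L) = -26 + b (Z(b, L) = b - 26 = -26 + b)
Z(H, Q(14)) - 1*38212 = (-26 + 1/54) - 1*38212 = -1403/54 - 38212 = -2064851/54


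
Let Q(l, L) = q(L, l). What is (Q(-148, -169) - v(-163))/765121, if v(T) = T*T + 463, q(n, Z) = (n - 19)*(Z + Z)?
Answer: 4088/109303 ≈ 0.037401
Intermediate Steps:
q(n, Z) = 2*Z*(-19 + n) (q(n, Z) = (-19 + n)*(2*Z) = 2*Z*(-19 + n))
Q(l, L) = 2*l*(-19 + L)
v(T) = 463 + T**2 (v(T) = T**2 + 463 = 463 + T**2)
(Q(-148, -169) - v(-163))/765121 = (2*(-148)*(-19 - 169) - (463 + (-163)**2))/765121 = (2*(-148)*(-188) - (463 + 26569))*(1/765121) = (55648 - 1*27032)*(1/765121) = (55648 - 27032)*(1/765121) = 28616*(1/765121) = 4088/109303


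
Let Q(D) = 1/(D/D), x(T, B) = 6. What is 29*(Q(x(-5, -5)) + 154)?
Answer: 4495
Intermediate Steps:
Q(D) = 1 (Q(D) = 1/1 = 1)
29*(Q(x(-5, -5)) + 154) = 29*(1 + 154) = 29*155 = 4495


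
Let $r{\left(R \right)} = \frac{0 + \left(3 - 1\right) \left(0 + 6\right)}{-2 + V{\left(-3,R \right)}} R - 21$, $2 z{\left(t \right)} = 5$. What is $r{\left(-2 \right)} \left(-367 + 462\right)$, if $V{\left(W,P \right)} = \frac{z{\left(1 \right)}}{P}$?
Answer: $- \frac{16815}{13} \approx -1293.5$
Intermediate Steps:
$z{\left(t \right)} = \frac{5}{2}$ ($z{\left(t \right)} = \frac{1}{2} \cdot 5 = \frac{5}{2}$)
$V{\left(W,P \right)} = \frac{5}{2 P}$
$r{\left(R \right)} = -21 + \frac{12 R}{-2 + \frac{5}{2 R}}$ ($r{\left(R \right)} = \frac{0 + \left(3 - 1\right) \left(0 + 6\right)}{-2 + \frac{5}{2 R}} R - 21 = \frac{0 + 2 \cdot 6}{-2 + \frac{5}{2 R}} R - 21 = \frac{0 + 12}{-2 + \frac{5}{2 R}} R - 21 = \frac{12}{-2 + \frac{5}{2 R}} R - 21 = \frac{12 R}{-2 + \frac{5}{2 R}} - 21 = -21 + \frac{12 R}{-2 + \frac{5}{2 R}}$)
$r{\left(-2 \right)} \left(-367 + 462\right) = \frac{3 \left(35 - - 8 \left(7 + 2 \left(-2\right)\right)\right)}{-5 + 4 \left(-2\right)} \left(-367 + 462\right) = \frac{3 \left(35 - - 8 \left(7 - 4\right)\right)}{-5 - 8} \cdot 95 = \frac{3 \left(35 - \left(-8\right) 3\right)}{-13} \cdot 95 = 3 \left(- \frac{1}{13}\right) \left(35 + 24\right) 95 = 3 \left(- \frac{1}{13}\right) 59 \cdot 95 = \left(- \frac{177}{13}\right) 95 = - \frac{16815}{13}$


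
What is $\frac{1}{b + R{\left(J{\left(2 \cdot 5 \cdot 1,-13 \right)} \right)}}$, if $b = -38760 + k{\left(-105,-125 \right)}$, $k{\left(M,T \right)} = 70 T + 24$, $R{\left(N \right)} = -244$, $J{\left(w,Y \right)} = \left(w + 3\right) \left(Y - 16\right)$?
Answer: $- \frac{1}{47730} \approx -2.0951 \cdot 10^{-5}$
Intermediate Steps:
$J{\left(w,Y \right)} = \left(-16 + Y\right) \left(3 + w\right)$ ($J{\left(w,Y \right)} = \left(3 + w\right) \left(-16 + Y\right) = \left(-16 + Y\right) \left(3 + w\right)$)
$k{\left(M,T \right)} = 24 + 70 T$
$b = -47486$ ($b = -38760 + \left(24 + 70 \left(-125\right)\right) = -38760 + \left(24 - 8750\right) = -38760 - 8726 = -47486$)
$\frac{1}{b + R{\left(J{\left(2 \cdot 5 \cdot 1,-13 \right)} \right)}} = \frac{1}{-47486 - 244} = \frac{1}{-47730} = - \frac{1}{47730}$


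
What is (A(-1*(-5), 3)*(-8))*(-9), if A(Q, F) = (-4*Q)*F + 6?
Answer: -3888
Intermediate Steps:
A(Q, F) = 6 - 4*F*Q (A(Q, F) = -4*F*Q + 6 = 6 - 4*F*Q)
(A(-1*(-5), 3)*(-8))*(-9) = ((6 - 4*3*(-1*(-5)))*(-8))*(-9) = ((6 - 4*3*5)*(-8))*(-9) = ((6 - 60)*(-8))*(-9) = -54*(-8)*(-9) = 432*(-9) = -3888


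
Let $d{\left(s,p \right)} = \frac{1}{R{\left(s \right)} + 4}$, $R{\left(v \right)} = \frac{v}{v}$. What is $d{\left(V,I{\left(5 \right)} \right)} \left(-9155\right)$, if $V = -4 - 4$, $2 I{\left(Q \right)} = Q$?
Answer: $-1831$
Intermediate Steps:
$I{\left(Q \right)} = \frac{Q}{2}$
$R{\left(v \right)} = 1$
$V = -8$ ($V = -4 - 4 = -8$)
$d{\left(s,p \right)} = \frac{1}{5}$ ($d{\left(s,p \right)} = \frac{1}{1 + 4} = \frac{1}{5}$)
$d{\left(V,I{\left(5 \right)} \right)} \left(-9155\right) = \frac{1}{5} \left(-9155\right) = -1831$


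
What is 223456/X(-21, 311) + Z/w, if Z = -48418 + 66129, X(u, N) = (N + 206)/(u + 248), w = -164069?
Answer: 8322310802741/84823673 ≈ 98113.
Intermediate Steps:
X(u, N) = (206 + N)/(248 + u)
Z = 17711
223456/X(-21, 311) + Z/w = 223456/(((206 + 311)/(248 - 21))) + 17711/(-164069) = 223456/((517/227)) + 17711*(-1/164069) = 223456/(((1/227)*517)) - 17711/164069 = 223456/(517/227) - 17711/164069 = 223456*(227/517) - 17711/164069 = 50724512/517 - 17711/164069 = 8322310802741/84823673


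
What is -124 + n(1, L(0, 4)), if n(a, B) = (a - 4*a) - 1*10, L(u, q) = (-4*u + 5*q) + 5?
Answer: -137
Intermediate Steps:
L(u, q) = 5 - 4*u + 5*q
n(a, B) = -10 - 3*a (n(a, B) = -3*a - 10 = -10 - 3*a)
-124 + n(1, L(0, 4)) = -124 + (-10 - 3*1) = -124 + (-10 - 3) = -124 - 13 = -137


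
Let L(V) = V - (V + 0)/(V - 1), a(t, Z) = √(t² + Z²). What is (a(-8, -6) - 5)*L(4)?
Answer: 40/3 ≈ 13.333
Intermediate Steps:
a(t, Z) = √(Z² + t²)
L(V) = V - V/(-1 + V)
(a(-8, -6) - 5)*L(4) = (√((-6)² + (-8)²) - 5)*(4*(-2 + 4)/(-1 + 4)) = (√(36 + 64) - 5)*(4*2/3) = (√100 - 5)*(4*(⅓)*2) = (10 - 5)*(8/3) = 5*(8/3) = 40/3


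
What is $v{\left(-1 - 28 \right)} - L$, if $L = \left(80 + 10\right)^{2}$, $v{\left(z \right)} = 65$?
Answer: $-8035$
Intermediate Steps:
$L = 8100$ ($L = 90^{2} = 8100$)
$v{\left(-1 - 28 \right)} - L = 65 - 8100 = -8035$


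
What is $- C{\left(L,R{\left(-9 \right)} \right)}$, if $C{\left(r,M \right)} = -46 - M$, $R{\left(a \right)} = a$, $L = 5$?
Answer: $37$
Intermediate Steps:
$- C{\left(L,R{\left(-9 \right)} \right)} = - (-46 - -9) = - (-46 + 9) = \left(-1\right) \left(-37\right) = 37$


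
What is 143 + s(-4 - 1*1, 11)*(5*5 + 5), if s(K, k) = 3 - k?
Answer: -97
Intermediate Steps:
143 + s(-4 - 1*1, 11)*(5*5 + 5) = 143 + (3 - 1*11)*(5*5 + 5) = 143 + (3 - 11)*(25 + 5) = 143 - 8*30 = 143 - 240 = -97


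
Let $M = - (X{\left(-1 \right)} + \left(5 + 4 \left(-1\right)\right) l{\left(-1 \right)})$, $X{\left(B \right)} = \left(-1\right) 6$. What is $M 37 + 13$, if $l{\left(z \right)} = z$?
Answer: $272$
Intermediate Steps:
$X{\left(B \right)} = -6$
$M = 7$ ($M = - (-6 + \left(5 + 4 \left(-1\right)\right) \left(-1\right)) = - (-6 + \left(5 - 4\right) \left(-1\right)) = - (-6 + 1 \left(-1\right)) = - (-6 - 1) = \left(-1\right) \left(-7\right) = 7$)
$M 37 + 13 = 7 \cdot 37 + 13 = 259 + 13 = 272$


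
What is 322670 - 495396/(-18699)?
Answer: 2011367242/6233 ≈ 3.2270e+5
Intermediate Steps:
322670 - 495396/(-18699) = 322670 - 495396*(-1/18699) = 322670 + 165132/6233 = 2011367242/6233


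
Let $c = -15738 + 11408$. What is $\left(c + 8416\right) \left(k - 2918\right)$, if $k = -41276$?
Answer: $-180576684$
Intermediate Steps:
$c = -4330$
$\left(c + 8416\right) \left(k - 2918\right) = \left(-4330 + 8416\right) \left(-41276 - 2918\right) = 4086 \left(-44194\right) = -180576684$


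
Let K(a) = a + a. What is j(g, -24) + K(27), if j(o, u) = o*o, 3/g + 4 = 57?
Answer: 151695/2809 ≈ 54.003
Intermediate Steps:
g = 3/53 (g = 3/(-4 + 57) = 3/53 ≈ 0.056604)
K(a) = 2*a
j(o, u) = o²
j(g, -24) + K(27) = (3/53)² + 2*27 = 9/2809 + 54 = 151695/2809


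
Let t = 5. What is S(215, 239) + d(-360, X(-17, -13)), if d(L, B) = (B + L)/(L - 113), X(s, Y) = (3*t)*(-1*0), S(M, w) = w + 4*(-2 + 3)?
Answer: 115299/473 ≈ 243.76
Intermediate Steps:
S(M, w) = 4 + w (S(M, w) = w + 4*1 = w + 4 = 4 + w)
X(s, Y) = 0 (X(s, Y) = (3*5)*(-1*0) = 15*0 = 0)
d(L, B) = (B + L)/(-113 + L)
S(215, 239) + d(-360, X(-17, -13)) = (4 + 239) + (0 - 360)/(-113 - 360) = 243 - 360/(-473) = 243 - 1/473*(-360) = 243 + 360/473 = 115299/473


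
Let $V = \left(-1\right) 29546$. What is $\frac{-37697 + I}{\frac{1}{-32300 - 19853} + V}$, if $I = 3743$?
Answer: $\frac{590267654}{513637513} \approx 1.1492$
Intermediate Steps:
$V = -29546$
$\frac{-37697 + I}{\frac{1}{-32300 - 19853} + V} = \frac{-37697 + 3743}{\frac{1}{-32300 - 19853} - 29546} = - \frac{33954}{\frac{1}{-52153} - 29546} = - \frac{33954}{- \frac{1}{52153} - 29546} = - \frac{33954}{- \frac{1540912539}{52153}} = \left(-33954\right) \left(- \frac{52153}{1540912539}\right) = \frac{590267654}{513637513}$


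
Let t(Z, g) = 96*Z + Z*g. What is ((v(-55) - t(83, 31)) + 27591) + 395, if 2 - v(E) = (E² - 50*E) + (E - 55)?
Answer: 11782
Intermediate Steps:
v(E) = 57 - E² + 49*E (v(E) = 2 - ((E² - 50*E) + (E - 55)) = 2 - ((E² - 50*E) + (-55 + E)) = 2 - (-55 + E² - 49*E) = 2 + (55 - E² + 49*E) = 57 - E² + 49*E)
((v(-55) - t(83, 31)) + 27591) + 395 = (((57 - 1*(-55)² + 49*(-55)) - 83*(96 + 31)) + 27591) + 395 = (((57 - 1*3025 - 2695) - 83*127) + 27591) + 395 = (((57 - 3025 - 2695) - 1*10541) + 27591) + 395 = ((-5663 - 10541) + 27591) + 395 = (-16204 + 27591) + 395 = 11387 + 395 = 11782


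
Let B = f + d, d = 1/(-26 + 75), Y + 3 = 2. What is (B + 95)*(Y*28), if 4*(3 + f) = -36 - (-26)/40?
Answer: -326077/140 ≈ -2329.1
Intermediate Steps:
Y = -1 (Y = -3 + 2 = -1)
f = -947/80 (f = -3 + (-36 - (-26)/40)/4 = -3 + (-36 - 1*(-13/20))/4 = -3 + (-36 + 13/20)/4 = -3 + (¼)*(-707/20) = -3 - 707/80 = -947/80 ≈ -11.837)
d = 1/49 ≈ 0.020408
B = -46323/3920 (B = -947/80 + 1/49 = -46323/3920 ≈ -11.817)
(B + 95)*(Y*28) = (-46323/3920 + 95)*(-1*28) = (326077/3920)*(-28) = -326077/140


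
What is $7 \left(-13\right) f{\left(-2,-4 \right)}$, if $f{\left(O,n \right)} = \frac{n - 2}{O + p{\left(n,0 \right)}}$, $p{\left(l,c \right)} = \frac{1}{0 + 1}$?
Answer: $-546$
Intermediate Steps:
$p{\left(l,c \right)} = 1$ ($p{\left(l,c \right)} = 1^{-1} = 1$)
$f{\left(O,n \right)} = \frac{-2 + n}{1 + O}$ ($f{\left(O,n \right)} = \frac{n - 2}{O + 1} = \frac{-2 + n}{1 + O}$)
$7 \left(-13\right) f{\left(-2,-4 \right)} = 7 \left(-13\right) \frac{-2 - 4}{1 - 2} = - 91 \frac{1}{-1} \left(-6\right) = - 91 \left(\left(-1\right) \left(-6\right)\right) = \left(-91\right) 6 = -546$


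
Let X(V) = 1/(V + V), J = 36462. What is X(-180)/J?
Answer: -1/13126320 ≈ -7.6183e-8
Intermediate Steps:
X(V) = 1/(2*V)
X(-180)/J = ((½)/(-180))/36462 = ((½)*(-1/180))*(1/36462) = -1/360*1/36462 = -1/13126320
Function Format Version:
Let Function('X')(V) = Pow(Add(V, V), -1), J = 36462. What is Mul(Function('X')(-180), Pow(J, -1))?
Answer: Rational(-1, 13126320) ≈ -7.6183e-8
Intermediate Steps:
Function('X')(V) = Mul(Rational(1, 2), Pow(V, -1)) (Function('X')(V) = Pow(Mul(2, V), -1) = Mul(Rational(1, 2), Pow(V, -1)))
Mul(Function('X')(-180), Pow(J, -1)) = Mul(Mul(Rational(1, 2), Pow(-180, -1)), Pow(36462, -1)) = Mul(Mul(Rational(1, 2), Rational(-1, 180)), Rational(1, 36462)) = Mul(Rational(-1, 360), Rational(1, 36462)) = Rational(-1, 13126320)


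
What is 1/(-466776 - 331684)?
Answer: -1/798460 ≈ -1.2524e-6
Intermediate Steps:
1/(-466776 - 331684) = 1/(-798460) = -1/798460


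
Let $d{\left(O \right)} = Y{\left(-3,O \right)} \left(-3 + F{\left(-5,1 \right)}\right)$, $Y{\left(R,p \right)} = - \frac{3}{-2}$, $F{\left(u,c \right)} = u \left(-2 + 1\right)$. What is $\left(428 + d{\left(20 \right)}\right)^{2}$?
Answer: $185761$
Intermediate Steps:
$F{\left(u,c \right)} = - u$ ($F{\left(u,c \right)} = u \left(-1\right) = - u$)
$Y{\left(R,p \right)} = \frac{3}{2}$ ($Y{\left(R,p \right)} = \left(-3\right) \left(- \frac{1}{2}\right) = \frac{3}{2}$)
$d{\left(O \right)} = 3$ ($d{\left(O \right)} = \frac{3 \left(-3 - -5\right)}{2} = \frac{3 \left(-3 + 5\right)}{2} = \frac{3}{2} \cdot 2 = 3$)
$\left(428 + d{\left(20 \right)}\right)^{2} = \left(428 + 3\right)^{2} = 431^{2} = 185761$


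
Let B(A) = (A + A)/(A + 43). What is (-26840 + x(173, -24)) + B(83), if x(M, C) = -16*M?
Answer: -1865221/63 ≈ -29607.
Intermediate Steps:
B(A) = 2*A/(43 + A) (B(A) = (2*A)/(43 + A) = 2*A/(43 + A))
(-26840 + x(173, -24)) + B(83) = (-26840 - 16*173) + 2*83/(43 + 83) = (-26840 - 2768) + 2*83/126 = -29608 + 2*83*(1/126) = -29608 + 83/63 = -1865221/63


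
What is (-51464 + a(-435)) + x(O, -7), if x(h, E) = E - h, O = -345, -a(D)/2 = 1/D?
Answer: -22239808/435 ≈ -51126.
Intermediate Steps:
a(D) = -2/D
(-51464 + a(-435)) + x(O, -7) = (-51464 - 2/(-435)) + (-7 - 1*(-345)) = (-51464 - 2*(-1/435)) + (-7 + 345) = (-51464 + 2/435) + 338 = -22386838/435 + 338 = -22239808/435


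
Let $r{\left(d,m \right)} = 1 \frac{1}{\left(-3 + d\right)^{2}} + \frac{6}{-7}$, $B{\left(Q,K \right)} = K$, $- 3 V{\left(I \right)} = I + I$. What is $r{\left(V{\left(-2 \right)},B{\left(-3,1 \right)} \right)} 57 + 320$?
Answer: $\frac{51041}{175} \approx 291.66$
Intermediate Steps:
$V{\left(I \right)} = - \frac{2 I}{3}$ ($V{\left(I \right)} = - \frac{I + I}{3} = - \frac{2 I}{3}$)
$r{\left(d,m \right)} = - \frac{6}{7} + \frac{1}{\left(-3 + d\right)^{2}}$ ($r{\left(d,m \right)} = 1 \frac{1}{\left(-3 + d\right)^{2}} + 6 \left(- \frac{1}{7}\right) = \frac{1}{\left(-3 + d\right)^{2}} - \frac{6}{7} = - \frac{6}{7} + \frac{1}{\left(-3 + d\right)^{2}}$)
$r{\left(V{\left(-2 \right)},B{\left(-3,1 \right)} \right)} 57 + 320 = \left(- \frac{6}{7} + \frac{1}{\left(-3 - - \frac{4}{3}\right)^{2}}\right) 57 + 320 = \left(- \frac{6}{7} + \frac{1}{\left(-3 + \frac{4}{3}\right)^{2}}\right) 57 + 320 = \left(- \frac{6}{7} + \frac{1}{\frac{25}{9}}\right) 57 + 320 = \left(- \frac{6}{7} + \frac{9}{25}\right) 57 + 320 = \left(- \frac{87}{175}\right) 57 + 320 = - \frac{4959}{175} + 320 = \frac{51041}{175}$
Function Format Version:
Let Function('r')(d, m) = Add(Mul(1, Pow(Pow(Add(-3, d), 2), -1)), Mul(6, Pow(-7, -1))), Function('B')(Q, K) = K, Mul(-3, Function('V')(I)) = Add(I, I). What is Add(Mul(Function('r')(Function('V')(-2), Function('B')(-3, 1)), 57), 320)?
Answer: Rational(51041, 175) ≈ 291.66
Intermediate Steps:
Function('V')(I) = Mul(Rational(-2, 3), I) (Function('V')(I) = Mul(Rational(-1, 3), Add(I, I)) = Mul(Rational(-1, 3), Mul(2, I)) = Mul(Rational(-2, 3), I))
Function('r')(d, m) = Add(Rational(-6, 7), Pow(Add(-3, d), -2)) (Function('r')(d, m) = Add(Mul(1, Pow(Add(-3, d), -2)), Mul(6, Rational(-1, 7))) = Add(Pow(Add(-3, d), -2), Rational(-6, 7)) = Add(Rational(-6, 7), Pow(Add(-3, d), -2)))
Add(Mul(Function('r')(Function('V')(-2), Function('B')(-3, 1)), 57), 320) = Add(Mul(Add(Rational(-6, 7), Pow(Add(-3, Mul(Rational(-2, 3), -2)), -2)), 57), 320) = Add(Mul(Add(Rational(-6, 7), Pow(Add(-3, Rational(4, 3)), -2)), 57), 320) = Add(Mul(Add(Rational(-6, 7), Pow(Rational(-5, 3), -2)), 57), 320) = Add(Mul(Add(Rational(-6, 7), Rational(9, 25)), 57), 320) = Add(Mul(Rational(-87, 175), 57), 320) = Add(Rational(-4959, 175), 320) = Rational(51041, 175)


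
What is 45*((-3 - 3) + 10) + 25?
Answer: 205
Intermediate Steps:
45*((-3 - 3) + 10) + 25 = 45*(-6 + 10) + 25 = 45*4 + 25 = 180 + 25 = 205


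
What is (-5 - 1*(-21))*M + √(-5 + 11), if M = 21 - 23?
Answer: -32 + √6 ≈ -29.551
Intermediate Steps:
M = -2
(-5 - 1*(-21))*M + √(-5 + 11) = (-5 - 1*(-21))*(-2) + √(-5 + 11) = (-5 + 21)*(-2) + √6 = 16*(-2) + √6 = -32 + √6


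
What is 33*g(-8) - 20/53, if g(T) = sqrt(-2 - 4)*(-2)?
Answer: -20/53 - 66*I*sqrt(6) ≈ -0.37736 - 161.67*I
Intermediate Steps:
g(T) = -2*I*sqrt(6) (g(T) = sqrt(-6)*(-2) = (I*sqrt(6))*(-2) = -2*I*sqrt(6))
33*g(-8) - 20/53 = 33*(-2*I*sqrt(6)) - 20/53 = -66*I*sqrt(6) - 20*1/53 = -66*I*sqrt(6) - 20/53 = -20/53 - 66*I*sqrt(6)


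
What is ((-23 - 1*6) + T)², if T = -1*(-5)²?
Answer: 2916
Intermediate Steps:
T = -25 (T = -1*25 = -25)
((-23 - 1*6) + T)² = ((-23 - 1*6) - 25)² = ((-23 - 6) - 25)² = (-29 - 25)² = (-54)² = 2916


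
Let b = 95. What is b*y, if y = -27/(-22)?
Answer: 2565/22 ≈ 116.59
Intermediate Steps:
y = 27/22 (y = -27*(-1/22) = 27/22 ≈ 1.2273)
b*y = 95*(27/22) = 2565/22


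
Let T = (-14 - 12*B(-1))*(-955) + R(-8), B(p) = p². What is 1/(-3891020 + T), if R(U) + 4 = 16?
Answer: -1/3866178 ≈ -2.5865e-7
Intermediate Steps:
R(U) = 12 (R(U) = -4 + 16 = 12)
T = 24842 (T = (-14 - 12*(-1)²)*(-955) + 12 = (-14 - 12*1)*(-955) + 12 = (-14 - 12)*(-955) + 12 = -26*(-955) + 12 = 24830 + 12 = 24842)
1/(-3891020 + T) = 1/(-3891020 + 24842) = 1/(-3866178) = -1/3866178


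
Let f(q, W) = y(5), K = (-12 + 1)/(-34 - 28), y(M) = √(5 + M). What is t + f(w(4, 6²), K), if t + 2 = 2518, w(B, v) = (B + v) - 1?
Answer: 2516 + √10 ≈ 2519.2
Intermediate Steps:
w(B, v) = -1 + B + v
K = 11/62 (K = -11/(-62) = -11*(-1/62) = 11/62 ≈ 0.17742)
f(q, W) = √10 (f(q, W) = √(5 + 5) = √10)
t = 2516 (t = -2 + 2518 = 2516)
t + f(w(4, 6²), K) = 2516 + √10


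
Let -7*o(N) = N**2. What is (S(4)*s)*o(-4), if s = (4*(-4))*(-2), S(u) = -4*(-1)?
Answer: -2048/7 ≈ -292.57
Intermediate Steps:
S(u) = 4
s = 32 (s = -16*(-2) = 32)
o(N) = -N**2/7
(S(4)*s)*o(-4) = (4*32)*(-1/7*(-4)**2) = 128*(-1/7*16) = 128*(-16/7) = -2048/7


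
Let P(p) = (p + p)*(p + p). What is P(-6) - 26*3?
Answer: 66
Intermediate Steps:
P(p) = 4*p² (P(p) = (2*p)*(2*p) = 4*p²)
P(-6) - 26*3 = 4*(-6)² - 26*3 = 4*36 - 78 = 144 - 78 = 66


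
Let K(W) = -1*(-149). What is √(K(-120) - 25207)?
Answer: I*√25058 ≈ 158.3*I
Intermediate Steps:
K(W) = 149
√(K(-120) - 25207) = √(149 - 25207) = √(-25058) = I*√25058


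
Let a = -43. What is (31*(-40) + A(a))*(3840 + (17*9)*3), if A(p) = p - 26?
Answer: -5627391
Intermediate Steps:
A(p) = -26 + p
(31*(-40) + A(a))*(3840 + (17*9)*3) = (31*(-40) + (-26 - 43))*(3840 + (17*9)*3) = (-1240 - 69)*(3840 + 153*3) = -1309*(3840 + 459) = -1309*4299 = -5627391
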